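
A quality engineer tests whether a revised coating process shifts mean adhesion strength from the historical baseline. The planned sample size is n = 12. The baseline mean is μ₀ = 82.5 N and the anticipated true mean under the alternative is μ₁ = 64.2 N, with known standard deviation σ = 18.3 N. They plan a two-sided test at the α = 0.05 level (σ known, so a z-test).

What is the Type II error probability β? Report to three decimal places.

Standardized effect: d = |μ₁ − μ₀| / σ = |64.2 − 82.5| / 18.3 = 1.0000
Noncentrality parameter: δ = d·√n = 1.0000 × √12 = 3.4641
Critical value for a two-sided test at α = 0.05: z_{α/2} = 1.960.
Power = Φ(δ − 1.960) + Φ(−δ − 1.960) = Φ(1.504) + Φ(-5.424) = 0.9337 + 0.0000 = 0.9337.
Type II error: β = 1 − power = 1 − 0.9337 = 0.0663.

β ≈ 0.066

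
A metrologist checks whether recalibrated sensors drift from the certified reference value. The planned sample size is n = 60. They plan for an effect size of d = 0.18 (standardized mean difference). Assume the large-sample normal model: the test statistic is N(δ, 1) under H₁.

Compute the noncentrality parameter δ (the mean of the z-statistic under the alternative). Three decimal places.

The noncentrality parameter scales effect size by the design's sample-size factor: δ = d·√n = 0.18 × √60 = 1.3943

δ ≈ 1.394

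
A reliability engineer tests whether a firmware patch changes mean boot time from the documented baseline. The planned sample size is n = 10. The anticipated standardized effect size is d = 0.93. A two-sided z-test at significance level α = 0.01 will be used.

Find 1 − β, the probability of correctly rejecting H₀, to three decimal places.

Power ≈ 0.642

Noncentrality parameter: δ = d·√n = 0.93 × √10 = 2.9409
Two-sided α = 0.01 → critical value z_{0.005} = 2.576.
Power = Φ(δ − 2.576) + Φ(−δ − 2.576) = Φ(0.365) + Φ(-5.517) = 0.6425 + 0.0000 = 0.6425.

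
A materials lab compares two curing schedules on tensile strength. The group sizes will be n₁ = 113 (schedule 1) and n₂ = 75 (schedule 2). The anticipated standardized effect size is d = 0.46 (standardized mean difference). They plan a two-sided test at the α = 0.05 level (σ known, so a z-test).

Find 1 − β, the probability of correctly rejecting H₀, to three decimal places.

Power ≈ 0.870

Noncentrality parameter: δ = d / √(1/n₁ + 1/n₂) = 0.46 / √(1/113 + 1/75) = 3.0885
Critical value for a two-sided test at α = 0.05: z_{α/2} = 1.960.
Power = Φ(δ − 1.960) + Φ(−δ − 1.960) = Φ(1.129) + Φ(-5.048) = 0.8705 + 0.0000 = 0.8705.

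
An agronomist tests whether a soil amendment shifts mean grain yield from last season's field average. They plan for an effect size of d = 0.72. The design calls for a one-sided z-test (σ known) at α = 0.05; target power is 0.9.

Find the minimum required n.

For power 0.9 need Φ(δ − z_{0.05}) = 0.9, so δ = z_{0.05} + z_{0.10} = 1.645 + 1.282 = 2.926.
δ = d·√n ⇒ n = (δ/d)² = (2.926 / 0.72)² = 16.52.
Round up to the next whole unit.

n = 17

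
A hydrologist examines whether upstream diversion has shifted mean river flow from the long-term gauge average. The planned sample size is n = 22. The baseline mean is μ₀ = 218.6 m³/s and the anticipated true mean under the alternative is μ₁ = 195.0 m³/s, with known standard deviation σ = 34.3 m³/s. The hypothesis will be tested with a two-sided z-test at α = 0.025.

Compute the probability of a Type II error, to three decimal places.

Standardized effect: d = |μ₁ − μ₀| / σ = |195.0 − 218.6| / 34.3 = 0.6880
Noncentrality parameter: δ = d·√n = 0.6880 × √22 = 3.2272
Two-sided α = 0.025 → critical value z_{0.0125} = 2.241.
Power = Φ(δ − 2.241) + Φ(−δ − 2.241) = Φ(0.986) + Φ(-5.469) = 0.8379 + 0.0000 = 0.8379.
Type II error: β = 1 − power = 1 − 0.8379 = 0.1621.

β ≈ 0.162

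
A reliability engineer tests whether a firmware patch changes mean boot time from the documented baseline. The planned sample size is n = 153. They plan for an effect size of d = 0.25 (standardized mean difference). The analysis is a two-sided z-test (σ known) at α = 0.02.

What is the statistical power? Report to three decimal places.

Noncentrality parameter: δ = d·√n = 0.25 × √153 = 3.0923
Two-sided α = 0.02 → critical value z_{0.01} = 2.326.
Power = Φ(δ − 2.326) + Φ(−δ − 2.326) = Φ(0.766) + Φ(-5.419) = 0.7782 + 0.0000 = 0.7782.

Power ≈ 0.778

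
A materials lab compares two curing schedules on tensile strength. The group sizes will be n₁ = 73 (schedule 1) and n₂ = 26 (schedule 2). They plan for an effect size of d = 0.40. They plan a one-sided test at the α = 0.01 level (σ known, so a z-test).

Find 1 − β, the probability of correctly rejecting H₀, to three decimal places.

Noncentrality parameter: δ = d / √(1/n₁ + 1/n₂) = 0.40 / √(1/73 + 1/26) = 1.7514
Critical value for a one-sided test at α = 0.01: z_α = 2.326.
Power = Φ(δ − 2.326) = Φ(-0.575) = 0.2827.

Power ≈ 0.283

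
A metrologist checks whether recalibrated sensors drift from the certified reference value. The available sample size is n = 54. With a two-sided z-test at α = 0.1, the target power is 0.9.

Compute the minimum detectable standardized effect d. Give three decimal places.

Need Φ(δ − 1.645) = 0.9, so δ = 1.645 + 1.282 = 2.926.
(Lower-tail contribution to power is negligible for δ > 0.)
δ = d·√n ⇒ d = δ/√n = 2.926/√54 = 0.3982.

d ≈ 0.398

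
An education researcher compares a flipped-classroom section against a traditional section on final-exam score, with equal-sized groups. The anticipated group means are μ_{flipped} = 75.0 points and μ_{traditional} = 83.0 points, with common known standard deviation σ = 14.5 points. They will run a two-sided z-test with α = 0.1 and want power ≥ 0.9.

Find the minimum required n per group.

n = 57 per group

Standardized effect: d = |μ_{flipped} − μ_{traditional}| / σ = |75.0 − 83.0| / 14.5 = 0.5517
For power 0.9 need Φ(δ − z_{0.05}) = 0.9, so δ = z_{0.05} + z_{0.10} = 1.645 + 1.282 = 2.926.
(For δ > 0 the lower-tail rejection region contributes negligibly to power, so the one-term inversion is standard.)
δ = d·√(n/2) ⇒ n = 2(δ/d)² = 2 × (2.926 / 0.5517)² = 56.27.
Round up to the next whole unit.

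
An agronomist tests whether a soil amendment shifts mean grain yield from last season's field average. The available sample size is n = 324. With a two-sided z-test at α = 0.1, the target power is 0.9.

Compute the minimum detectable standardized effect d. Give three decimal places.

d ≈ 0.163

Required noncentrality: δ = z_{0.05} + z_{0.10} = 1.645 + 1.282 = 2.926.
(The second rejection-region term Φ(−δ − z_{α/2}) is negligible and dropped.)
δ = d·√n ⇒ d = δ/√n = 2.926/√324 = 0.1626.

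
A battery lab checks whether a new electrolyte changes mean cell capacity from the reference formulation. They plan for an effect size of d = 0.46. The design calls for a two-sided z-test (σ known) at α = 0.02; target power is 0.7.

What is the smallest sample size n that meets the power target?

Set Φ(δ − 2.326) = 0.7; then δ − 2.326 = Φ⁻¹(0.7) = 0.524, giving δ = 2.851.
(Ignoring the negligible lower-tail rejection probability gives the usual closed-form inversion.)
δ = d·√n ⇒ n = (δ/d)² = (2.851 / 0.46)² = 38.41.
Rounding up, n = 39.

n = 39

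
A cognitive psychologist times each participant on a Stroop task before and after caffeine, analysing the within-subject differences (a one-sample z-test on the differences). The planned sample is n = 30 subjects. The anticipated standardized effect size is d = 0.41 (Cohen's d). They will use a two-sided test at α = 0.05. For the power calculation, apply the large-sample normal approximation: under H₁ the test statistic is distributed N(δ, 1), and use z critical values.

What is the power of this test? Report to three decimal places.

Power ≈ 0.612

Noncentrality parameter: δ = d·√n = 0.41 × √30 = 2.2457
Two-sided α = 0.05 → critical value z_{0.025} = 1.960.
Power = Φ(δ − 1.960) + Φ(−δ − 1.960) = Φ(0.286) + Φ(-4.206) = 0.6124 + 0.0000 = 0.6125.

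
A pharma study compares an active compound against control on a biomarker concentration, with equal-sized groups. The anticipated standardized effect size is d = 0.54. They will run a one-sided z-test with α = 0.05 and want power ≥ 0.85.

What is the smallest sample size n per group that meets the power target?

n = 50 per group

Set Φ(δ − 1.645) = 0.85; then δ − 1.645 = Φ⁻¹(0.85) = 1.036, giving δ = 2.681.
δ = d·√(n/2) ⇒ n = 2(δ/d)² = 2 × (2.681 / 0.54)² = 49.31.
Rounding up, n = 50 per group.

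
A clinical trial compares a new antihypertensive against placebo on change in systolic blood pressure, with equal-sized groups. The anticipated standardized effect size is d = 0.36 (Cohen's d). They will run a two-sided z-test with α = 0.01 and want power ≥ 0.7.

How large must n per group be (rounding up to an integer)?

Set Φ(δ − 2.576) = 0.7; then δ − 2.576 = Φ⁻¹(0.7) = 0.524, giving δ = 3.100.
(For δ > 0 the lower-tail rejection region contributes negligibly to power, so the one-term inversion is standard.)
δ = d·√(n/2) ⇒ n = 2(δ/d)² = 2 × (3.100 / 0.36)² = 148.32.
Round up to the next whole unit.

n = 149 per group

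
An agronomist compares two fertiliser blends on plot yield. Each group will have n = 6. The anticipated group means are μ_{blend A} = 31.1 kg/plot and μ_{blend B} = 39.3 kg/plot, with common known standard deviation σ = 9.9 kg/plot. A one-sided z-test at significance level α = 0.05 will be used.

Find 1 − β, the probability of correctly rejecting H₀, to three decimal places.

Standardized effect: d = |μ_{blend A} − μ_{blend B}| / σ = |31.1 − 39.3| / 9.9 = 0.8283
Noncentrality parameter: λ = d·√(n/2) = 0.8283 × √(6/2) = 1.4346
One-sided α = 0.05 → critical value z_{0.05} = 1.645.
Power = P(Z > 1.645 − λ) = Φ(-0.210) = 0.4167.

Power ≈ 0.417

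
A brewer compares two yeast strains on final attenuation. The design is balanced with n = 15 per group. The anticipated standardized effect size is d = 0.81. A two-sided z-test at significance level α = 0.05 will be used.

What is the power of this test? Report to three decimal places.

Noncentrality parameter: δ = d·√(n/2) = 0.81 × √(15/2) = 2.2183
Two-sided α = 0.05 → critical value z_{0.025} = 1.960.
Power = Φ(δ − 1.960) + Φ(−δ − 1.960) = Φ(0.258) + Φ(-4.178) = 0.6019 + 0.0000 = 0.6019.

Power ≈ 0.602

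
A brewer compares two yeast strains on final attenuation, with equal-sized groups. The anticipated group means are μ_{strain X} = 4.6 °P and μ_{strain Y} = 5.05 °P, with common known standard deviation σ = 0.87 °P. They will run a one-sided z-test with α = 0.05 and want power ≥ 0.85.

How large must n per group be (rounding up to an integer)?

Standardized effect: d = |μ_{strain X} − μ_{strain Y}| / σ = |4.6 − 5.05| / 0.87 = 0.5172
For power 0.85 need Φ(δ − z_{0.05}) = 0.85, so δ = z_{0.05} + z_{0.15} = 1.645 + 1.036 = 2.681.
δ = d·√(n/2) ⇒ n = 2(δ/d)² = 2 × (2.681 / 0.5172)² = 53.74.
Round up to the next whole unit.

n = 54 per group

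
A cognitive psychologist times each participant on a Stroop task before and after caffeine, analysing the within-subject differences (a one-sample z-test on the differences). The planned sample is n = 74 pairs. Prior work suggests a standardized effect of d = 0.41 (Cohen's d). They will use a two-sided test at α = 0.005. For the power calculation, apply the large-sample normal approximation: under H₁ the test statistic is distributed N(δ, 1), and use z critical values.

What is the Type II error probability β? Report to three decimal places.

Noncentrality parameter: δ = d·√n = 0.41 × √74 = 3.5270
Critical value for a two-sided test at α = 0.005: z_{α/2} = 2.807.
Power = Φ(δ − 2.807) + Φ(−δ − 2.807) = Φ(0.720) + Φ(-6.334) = 0.7642 + 0.0000 = 0.7642.
Type II error: β = 1 − power = 1 − 0.7642 = 0.2358.

β ≈ 0.236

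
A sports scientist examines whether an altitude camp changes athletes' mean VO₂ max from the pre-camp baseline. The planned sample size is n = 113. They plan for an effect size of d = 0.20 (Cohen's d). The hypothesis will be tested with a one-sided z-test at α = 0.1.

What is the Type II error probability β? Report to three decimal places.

β ≈ 0.199

Noncentrality parameter: δ = d·√n = 0.20 × √113 = 2.1260
Critical value for a one-sided test at α = 0.1: z_α = 1.282.
Power = Φ(δ − 1.282) = Φ(0.844) = 0.8008.
Type II error: β = 1 − power = 1 − 0.8008 = 0.1992.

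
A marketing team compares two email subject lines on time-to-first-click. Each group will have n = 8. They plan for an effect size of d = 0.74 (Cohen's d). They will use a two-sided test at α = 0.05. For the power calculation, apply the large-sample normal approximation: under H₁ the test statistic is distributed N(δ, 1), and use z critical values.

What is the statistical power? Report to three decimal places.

Power ≈ 0.316

Noncentrality parameter: δ = d·√(n/2) = 0.74 × √(8/2) = 1.4800
Critical value for a two-sided test at α = 0.05: z_{α/2} = 1.960.
Power = Φ(δ − 1.960) + Φ(−δ − 1.960) = Φ(-0.480) + Φ(-3.440) = 0.3156 + 0.0003 = 0.3159.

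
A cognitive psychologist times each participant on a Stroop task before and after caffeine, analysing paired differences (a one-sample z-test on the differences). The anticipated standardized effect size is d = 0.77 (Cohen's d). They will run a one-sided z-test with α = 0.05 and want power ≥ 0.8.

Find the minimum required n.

Set Φ(δ − 1.645) = 0.8; then δ − 1.645 = Φ⁻¹(0.8) = 0.842, giving δ = 2.486.
δ = d·√n ⇒ n = (δ/d)² = (2.486 / 0.77)² = 10.43.
Round up to the next whole unit.

n = 11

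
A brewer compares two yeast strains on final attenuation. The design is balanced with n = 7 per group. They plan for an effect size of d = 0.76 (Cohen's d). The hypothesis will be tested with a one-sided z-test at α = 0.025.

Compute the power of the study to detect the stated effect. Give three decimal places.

Power ≈ 0.295

Noncentrality parameter: δ = d·√(n/2) = 0.76 × √(7/2) = 1.4218
Critical value for a one-sided test at α = 0.025: z_α = 1.960.
Power = Φ(δ − 1.960) = Φ(-0.538) = 0.2952.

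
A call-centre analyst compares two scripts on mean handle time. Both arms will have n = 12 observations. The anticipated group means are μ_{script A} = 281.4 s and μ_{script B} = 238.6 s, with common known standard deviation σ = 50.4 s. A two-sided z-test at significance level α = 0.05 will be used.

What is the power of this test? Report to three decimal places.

Power ≈ 0.548

Standardized effect: d = |μ_{script A} − μ_{script B}| / σ = |281.4 − 238.6| / 50.4 = 0.8492
Noncentrality parameter: δ = d·√(n/2) = 0.8492 × √(12/2) = 2.0801
Critical value for a two-sided test at α = 0.05: z_{α/2} = 1.960.
Power = Φ(δ − 1.960) + Φ(−δ − 1.960) = Φ(0.120) + Φ(-4.040) = 0.5478 + 0.0000 = 0.5478.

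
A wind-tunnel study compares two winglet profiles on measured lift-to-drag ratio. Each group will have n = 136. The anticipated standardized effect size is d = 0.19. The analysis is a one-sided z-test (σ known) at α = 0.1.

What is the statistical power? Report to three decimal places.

Noncentrality parameter: δ = d·√(n/2) = 0.19 × √(136/2) = 1.5668
Critical value for a one-sided test at α = 0.1: z_α = 1.282.
Power = P(Z > 1.282 − δ) = Φ(0.285) = 0.6123.

Power ≈ 0.612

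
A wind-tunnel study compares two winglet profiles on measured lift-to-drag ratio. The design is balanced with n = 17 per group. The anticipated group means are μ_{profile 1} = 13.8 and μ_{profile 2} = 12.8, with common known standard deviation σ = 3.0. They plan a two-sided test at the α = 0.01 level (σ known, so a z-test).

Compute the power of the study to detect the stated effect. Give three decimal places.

Standardized effect: d = |μ_{profile 1} − μ_{profile 2}| / σ = |13.8 − 12.8| / 3.0 = 0.3333
Noncentrality parameter: λ = d·√(n/2) = 0.3333 × √(17/2) = 0.9718
Critical value for a two-sided test at α = 0.01: z_{α/2} = 2.576.
Power = Φ(λ − 2.576) + Φ(−λ − 2.576) = Φ(-1.604) + Φ(-3.548) = 0.0544 + 0.0002 = 0.0546.

Power ≈ 0.055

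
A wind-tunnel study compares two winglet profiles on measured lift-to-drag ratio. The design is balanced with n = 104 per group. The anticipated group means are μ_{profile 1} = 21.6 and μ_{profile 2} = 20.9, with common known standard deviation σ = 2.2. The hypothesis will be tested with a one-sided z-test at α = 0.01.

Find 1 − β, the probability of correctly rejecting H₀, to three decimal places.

Standardized effect: d = |μ_{profile 1} − μ_{profile 2}| / σ = |21.6 − 20.9| / 2.2 = 0.3182
Noncentrality parameter: δ = d·√(n/2) = 0.3182 × √(104/2) = 2.2944
Critical value for a one-sided test at α = 0.01: z_α = 2.326.
Power = P(Z > 2.326 − δ) = Φ(-0.032) = 0.4873.

Power ≈ 0.487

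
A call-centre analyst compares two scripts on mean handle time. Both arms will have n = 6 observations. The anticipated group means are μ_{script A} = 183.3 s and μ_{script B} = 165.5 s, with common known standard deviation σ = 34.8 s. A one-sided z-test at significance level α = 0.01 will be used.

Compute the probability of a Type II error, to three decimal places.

Standardized effect: d = |μ_{script A} − μ_{script B}| / σ = |183.3 − 165.5| / 34.8 = 0.5115
Noncentrality parameter: δ = d·√(n/2) = 0.5115 × √(6/2) = 0.8859
Critical value for a one-sided test at α = 0.01: z_α = 2.326.
Power = Φ(δ − 2.326) = Φ(-1.440) = 0.0749.
Type II error: β = 1 − power = 1 − 0.0749 = 0.9251.

β ≈ 0.925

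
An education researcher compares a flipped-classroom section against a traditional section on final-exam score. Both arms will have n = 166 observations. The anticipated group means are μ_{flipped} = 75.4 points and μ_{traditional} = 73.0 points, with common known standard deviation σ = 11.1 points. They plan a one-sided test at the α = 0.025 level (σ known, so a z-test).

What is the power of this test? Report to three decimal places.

Standardized effect: d = |μ_{flipped} − μ_{traditional}| / σ = |75.4 − 73.0| / 11.1 = 0.2162
Noncentrality parameter: δ = d·√(n/2) = 0.2162 × √(166/2) = 1.9698
Critical value for a one-sided test at α = 0.025: z_α = 1.960.
Power = P(Z > 1.960 − δ) = Φ(0.010) = 0.5039.

Power ≈ 0.504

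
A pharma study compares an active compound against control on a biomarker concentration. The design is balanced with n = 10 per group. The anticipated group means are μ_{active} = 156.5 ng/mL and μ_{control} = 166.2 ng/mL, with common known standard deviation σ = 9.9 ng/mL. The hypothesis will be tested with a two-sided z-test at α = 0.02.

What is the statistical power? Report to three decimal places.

Standardized effect: d = |μ_{active} − μ_{control}| / σ = |156.5 − 166.2| / 9.9 = 0.9798
Noncentrality parameter: δ = d·√(n/2) = 0.9798 × √(10/2) = 2.1909
Critical value for a two-sided test at α = 0.02: z_{α/2} = 2.326.
Power = Φ(δ − 2.326) + Φ(−δ − 2.326) = Φ(-0.135) + Φ(-4.517) = 0.4461 + 0.0000 = 0.4461.

Power ≈ 0.446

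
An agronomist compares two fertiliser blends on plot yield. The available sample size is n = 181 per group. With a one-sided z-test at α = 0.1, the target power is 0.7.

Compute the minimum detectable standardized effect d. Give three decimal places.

d ≈ 0.190

Need Φ(δ − 1.282) = 0.7, so δ = 1.282 + 0.524 = 1.806.
δ = d·√(n/2) ⇒ d = δ/√(n/2) = 1.806/√(181/2) = 0.1898.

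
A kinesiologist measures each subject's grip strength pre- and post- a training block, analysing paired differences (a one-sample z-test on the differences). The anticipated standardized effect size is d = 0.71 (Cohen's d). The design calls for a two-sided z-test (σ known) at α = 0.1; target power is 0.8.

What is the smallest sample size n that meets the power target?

For power 0.8 need Φ(δ − z_{0.05}) = 0.8, so δ = z_{0.05} + z_{0.20} = 1.645 + 0.842 = 2.486.
(For δ > 0 the lower-tail rejection region contributes negligibly to power, so the one-term inversion is standard.)
δ = d·√n ⇒ n = (δ/d)² = (2.486 / 0.71)² = 12.26.
Rounding up, n = 13.

n = 13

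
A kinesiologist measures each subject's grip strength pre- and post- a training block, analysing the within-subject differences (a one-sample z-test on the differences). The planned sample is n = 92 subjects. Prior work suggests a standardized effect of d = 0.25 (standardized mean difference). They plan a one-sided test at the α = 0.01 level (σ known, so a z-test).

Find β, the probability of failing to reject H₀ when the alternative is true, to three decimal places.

Noncentrality parameter: δ = d·√n = 0.25 × √92 = 2.3979
Critical value for a one-sided test at α = 0.01: z_α = 2.326.
Power = Φ(δ − 2.326) = Φ(0.072) = 0.5285.
Type II error: β = 1 − power = 1 − 0.5285 = 0.4715.

β ≈ 0.471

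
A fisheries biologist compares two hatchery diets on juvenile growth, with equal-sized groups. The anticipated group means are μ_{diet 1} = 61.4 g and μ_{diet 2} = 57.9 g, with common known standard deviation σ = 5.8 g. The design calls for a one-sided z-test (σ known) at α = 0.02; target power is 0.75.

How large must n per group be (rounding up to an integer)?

n = 41 per group

Standardized effect: d = |μ_{diet 1} − μ_{diet 2}| / σ = |61.4 − 57.9| / 5.8 = 0.6034
For power 0.75 need Φ(δ − z_{0.02}) = 0.75, so δ = z_{0.02} + z_{0.25} = 2.054 + 0.674 = 2.728.
δ = d·√(n/2) ⇒ n = 2(δ/d)² = 2 × (2.728 / 0.6034)² = 40.88.
Round up to the next whole unit.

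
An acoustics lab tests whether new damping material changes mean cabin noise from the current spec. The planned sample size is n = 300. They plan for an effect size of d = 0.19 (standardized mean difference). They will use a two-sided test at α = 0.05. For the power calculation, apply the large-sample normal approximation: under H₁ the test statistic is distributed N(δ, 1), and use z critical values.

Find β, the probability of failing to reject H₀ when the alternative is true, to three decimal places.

β ≈ 0.092

Noncentrality parameter: δ = d·√n = 0.19 × √300 = 3.2909
Critical value for a two-sided test at α = 0.05: z_{α/2} = 1.960.
Power = Φ(δ − 1.960) + Φ(−δ − 1.960) = Φ(1.331) + Φ(-5.251) = 0.9084 + 0.0000 = 0.9084.
Type II error: β = 1 − power = 1 − 0.9084 = 0.0916.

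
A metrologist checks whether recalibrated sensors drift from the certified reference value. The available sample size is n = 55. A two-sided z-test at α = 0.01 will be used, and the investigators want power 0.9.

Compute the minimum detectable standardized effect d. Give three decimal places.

Need Φ(δ − 2.576) = 0.9, so δ = 2.576 + 1.282 = 3.857.
(The second rejection-region term Φ(−δ − z_{α/2}) is negligible and dropped.)
δ = d·√n ⇒ d = δ/√n = 3.857/√55 = 0.5201.

d ≈ 0.520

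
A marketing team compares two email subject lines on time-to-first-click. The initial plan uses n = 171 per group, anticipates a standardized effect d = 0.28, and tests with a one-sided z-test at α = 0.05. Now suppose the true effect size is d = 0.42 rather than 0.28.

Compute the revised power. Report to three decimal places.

Power ≈ 0.987

With d = 0.42: δ = d·√(n/2) = 0.42 × √(171/2) = 3.8836. Critical value z_{0.05} = 1.645.
Revised power = Φ(δ − 1.645) = Φ(2.239) = 0.9874.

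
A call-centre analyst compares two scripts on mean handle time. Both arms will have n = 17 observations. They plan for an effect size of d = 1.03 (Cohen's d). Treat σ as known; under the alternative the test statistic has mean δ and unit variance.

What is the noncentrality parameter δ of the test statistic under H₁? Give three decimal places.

δ = d·√(n/2) = 1.03 × √(17/2) = 3.0029

δ ≈ 3.003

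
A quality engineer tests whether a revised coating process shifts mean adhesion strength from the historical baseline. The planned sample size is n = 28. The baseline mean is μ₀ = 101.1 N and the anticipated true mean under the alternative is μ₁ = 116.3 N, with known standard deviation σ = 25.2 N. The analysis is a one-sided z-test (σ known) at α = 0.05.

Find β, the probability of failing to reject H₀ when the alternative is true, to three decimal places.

Standardized effect: d = |μ₁ − μ₀| / σ = |116.3 − 101.1| / 25.2 = 0.6032
Noncentrality parameter: δ = d·√n = 0.6032 × √28 = 3.1917
Critical value for a one-sided test at α = 0.05: z_α = 1.645.
Power = Φ(δ − 1.645) = Φ(1.547) = 0.9390.
Type II error: β = 1 − power = 1 − 0.9390 = 0.0610.

β ≈ 0.061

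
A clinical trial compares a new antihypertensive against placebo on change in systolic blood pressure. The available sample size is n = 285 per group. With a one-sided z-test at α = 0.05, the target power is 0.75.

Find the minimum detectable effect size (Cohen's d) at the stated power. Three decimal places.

Need Φ(δ − 1.645) = 0.75, so δ = 1.645 + 0.674 = 2.319.
δ = d·√(n/2) ⇒ d = δ/√(n/2) = 2.319/√(285/2) = 0.1943.

d ≈ 0.194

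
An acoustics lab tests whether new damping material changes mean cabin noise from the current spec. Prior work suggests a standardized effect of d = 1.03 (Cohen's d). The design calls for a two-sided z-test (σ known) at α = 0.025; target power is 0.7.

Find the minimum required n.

n = 8

For power 0.7 need Φ(δ − z_{0.0125}) = 0.7, so δ = z_{0.0125} + z_{0.30} = 2.241 + 0.524 = 2.766.
(For δ > 0 the lower-tail rejection region contributes negligibly to power, so the one-term inversion is standard.)
δ = d·√n ⇒ n = (δ/d)² = (2.766 / 1.03)² = 7.21.
Rounding up, n = 8.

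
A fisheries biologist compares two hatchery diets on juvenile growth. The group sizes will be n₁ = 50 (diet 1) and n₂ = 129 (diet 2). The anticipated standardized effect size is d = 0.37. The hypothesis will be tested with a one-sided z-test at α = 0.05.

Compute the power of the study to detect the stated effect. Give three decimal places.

Noncentrality parameter: δ = d / √(1/n₁ + 1/n₂) = 0.37 / √(1/50 + 1/129) = 2.2210
One-sided α = 0.05 → critical value z_{0.05} = 1.645.
Power = P(Z > 1.645 − δ) = Φ(0.576) = 0.7178.

Power ≈ 0.718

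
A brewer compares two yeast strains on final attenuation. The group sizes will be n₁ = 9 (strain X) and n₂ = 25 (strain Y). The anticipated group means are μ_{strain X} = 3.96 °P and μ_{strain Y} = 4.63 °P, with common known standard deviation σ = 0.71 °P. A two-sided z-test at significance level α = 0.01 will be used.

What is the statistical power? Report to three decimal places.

Power ≈ 0.441

Standardized effect: d = |μ_{strain X} − μ_{strain Y}| / σ = |3.96 − 4.63| / 0.71 = 0.9437
Noncentrality parameter: δ = d / √(1/n₁ + 1/n₂) = 0.9437 / √(1/9 + 1/25) = 2.4276
Two-sided α = 0.01 → critical value z_{0.005} = 2.576.
Power = Φ(δ − 2.576) + Φ(−δ − 2.576) = Φ(-0.148) + Φ(-5.003) = 0.4411 + 0.0000 = 0.4411.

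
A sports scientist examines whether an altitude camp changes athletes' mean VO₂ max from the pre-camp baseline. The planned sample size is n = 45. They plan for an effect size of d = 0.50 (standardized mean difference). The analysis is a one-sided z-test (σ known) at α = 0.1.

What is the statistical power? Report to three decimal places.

Power ≈ 0.981

Noncentrality parameter: δ = d·√n = 0.50 × √45 = 3.3541
One-sided α = 0.1 → critical value z_{0.1} = 1.282.
Power = Φ(δ − 1.282) = Φ(2.073) = 0.9809.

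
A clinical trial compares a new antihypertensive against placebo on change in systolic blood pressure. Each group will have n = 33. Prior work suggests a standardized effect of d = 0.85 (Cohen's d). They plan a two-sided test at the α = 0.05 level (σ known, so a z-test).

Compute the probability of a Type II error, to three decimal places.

β ≈ 0.068

Noncentrality parameter: δ = d·√(n/2) = 0.85 × √(33/2) = 3.4527
Critical value for a two-sided test at α = 0.05: z_{α/2} = 1.960.
Power = Φ(δ − 1.960) + Φ(−δ − 1.960) = Φ(1.493) + Φ(-5.413) = 0.9322 + 0.0000 = 0.9322.
Type II error: β = 1 − power = 1 − 0.9322 = 0.0678.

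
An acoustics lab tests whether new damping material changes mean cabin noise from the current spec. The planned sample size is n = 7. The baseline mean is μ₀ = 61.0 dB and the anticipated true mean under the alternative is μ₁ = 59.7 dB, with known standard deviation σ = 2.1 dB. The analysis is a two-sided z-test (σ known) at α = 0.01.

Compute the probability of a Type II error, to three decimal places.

β ≈ 0.826

Standardized effect: d = |μ₁ − μ₀| / σ = |59.7 − 61.0| / 2.1 = 0.6190
Noncentrality parameter: δ = d·√n = 0.6190 × √7 = 1.6378
Two-sided α = 0.01 → critical value z_{0.005} = 2.576.
Power = Φ(δ − 2.576) + Φ(−δ − 2.576) = Φ(-0.938) + Φ(-4.214) = 0.1741 + 0.0000 = 0.1741.
Type II error: β = 1 − power = 1 − 0.1741 = 0.8259.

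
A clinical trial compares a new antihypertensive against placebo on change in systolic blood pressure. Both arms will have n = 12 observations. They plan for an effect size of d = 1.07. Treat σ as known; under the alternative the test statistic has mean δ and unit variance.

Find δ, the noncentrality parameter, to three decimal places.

δ = d·√(n/2) = 1.07 × √(12/2) = 2.6210

δ ≈ 2.621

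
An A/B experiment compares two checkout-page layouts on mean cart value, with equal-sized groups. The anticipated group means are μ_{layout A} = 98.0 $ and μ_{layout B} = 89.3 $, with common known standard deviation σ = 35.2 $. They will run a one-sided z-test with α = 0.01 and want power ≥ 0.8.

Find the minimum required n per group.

Standardized effect: d = |μ_{layout A} − μ_{layout B}| / σ = |98.0 − 89.3| / 35.2 = 0.2472
For power 0.8 need Φ(δ − z_{0.01}) = 0.8, so δ = z_{0.01} + z_{0.20} = 2.326 + 0.842 = 3.168.
δ = d·√(n/2) ⇒ n = 2(δ/d)² = 2 × (3.168 / 0.2472)² = 328.58.
Rounding up, n = 329 per group.

n = 329 per group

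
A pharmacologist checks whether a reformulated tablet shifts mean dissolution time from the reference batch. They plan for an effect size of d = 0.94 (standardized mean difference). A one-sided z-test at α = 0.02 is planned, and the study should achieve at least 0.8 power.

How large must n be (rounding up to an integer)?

n = 10

For power 0.8 need Φ(δ − z_{0.02}) = 0.8, so δ = z_{0.02} + z_{0.20} = 2.054 + 0.842 = 2.895.
δ = d·√n ⇒ n = (δ/d)² = (2.895 / 0.94)² = 9.49.
Rounding up, n = 10.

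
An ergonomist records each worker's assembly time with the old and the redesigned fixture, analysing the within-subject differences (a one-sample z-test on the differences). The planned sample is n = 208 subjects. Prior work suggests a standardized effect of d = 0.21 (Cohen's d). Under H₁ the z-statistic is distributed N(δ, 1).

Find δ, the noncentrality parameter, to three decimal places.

δ = d·√n = 0.21 × √208 = 3.0287

δ ≈ 3.029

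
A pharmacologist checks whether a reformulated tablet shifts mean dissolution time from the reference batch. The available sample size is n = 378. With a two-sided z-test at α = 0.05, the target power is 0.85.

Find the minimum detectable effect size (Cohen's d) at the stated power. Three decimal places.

Required noncentrality: δ = z_{0.025} + z_{0.15} = 1.960 + 1.036 = 2.996.
(Lower-tail contribution to power is negligible for δ > 0.)
δ = d·√n ⇒ d = δ/√n = 2.996/√378 = 0.1541.

d ≈ 0.154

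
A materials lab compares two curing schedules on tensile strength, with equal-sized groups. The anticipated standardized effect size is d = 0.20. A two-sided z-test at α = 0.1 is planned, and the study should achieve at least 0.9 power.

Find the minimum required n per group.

Set Φ(δ − 1.645) = 0.9; then δ − 1.645 = Φ⁻¹(0.9) = 1.282, giving δ = 2.926.
(For δ > 0 the lower-tail rejection region contributes negligibly to power, so the one-term inversion is standard.)
δ = d·√(n/2) ⇒ n = 2(δ/d)² = 2 × (2.926 / 0.20)² = 428.19.
Rounding up, n = 429 per group.

n = 429 per group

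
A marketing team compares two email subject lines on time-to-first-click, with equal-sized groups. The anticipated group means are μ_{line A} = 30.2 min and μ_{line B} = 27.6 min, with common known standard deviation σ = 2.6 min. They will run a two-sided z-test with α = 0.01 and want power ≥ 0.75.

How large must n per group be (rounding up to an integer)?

n = 22 per group

Standardized effect: d = |μ_{line A} − μ_{line B}| / σ = |30.2 − 27.6| / 2.6 = 1.0000
For power 0.75 need Φ(δ − z_{0.005}) = 0.75, so δ = z_{0.005} + z_{0.25} = 2.576 + 0.674 = 3.250.
(Ignoring the negligible lower-tail rejection probability gives the usual closed-form inversion.)
δ = d·√(n/2) ⇒ n = 2(δ/d)² = 2 × (3.250 / 1.0000)² = 21.13.
Round up to the next whole unit.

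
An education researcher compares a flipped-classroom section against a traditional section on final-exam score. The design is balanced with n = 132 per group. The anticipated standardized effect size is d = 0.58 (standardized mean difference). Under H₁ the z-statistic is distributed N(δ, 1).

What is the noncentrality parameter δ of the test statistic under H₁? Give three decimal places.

δ ≈ 4.712

δ = d·√(n/2) = 0.58 × √(132/2) = 4.7119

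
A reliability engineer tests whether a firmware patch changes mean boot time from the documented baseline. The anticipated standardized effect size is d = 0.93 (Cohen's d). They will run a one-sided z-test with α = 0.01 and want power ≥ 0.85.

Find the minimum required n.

n = 14

Set Φ(δ − 2.326) = 0.85; then δ − 2.326 = Φ⁻¹(0.85) = 1.036, giving δ = 3.363.
δ = d·√n ⇒ n = (δ/d)² = (3.363 / 0.93)² = 13.07.
Rounding up, n = 14.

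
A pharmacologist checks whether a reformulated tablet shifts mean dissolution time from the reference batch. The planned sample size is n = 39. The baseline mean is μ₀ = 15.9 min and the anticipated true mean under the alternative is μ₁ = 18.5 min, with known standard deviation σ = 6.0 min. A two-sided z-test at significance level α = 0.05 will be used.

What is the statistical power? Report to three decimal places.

Standardized effect: d = |μ₁ − μ₀| / σ = |18.5 − 15.9| / 6.0 = 0.4333
Noncentrality parameter: δ = d·√n = 0.4333 × √39 = 2.7062
Critical value for a two-sided test at α = 0.05: z_{α/2} = 1.960.
Power = Φ(δ − 1.960) + Φ(−δ − 1.960) = Φ(0.746) + Φ(-4.666) = 0.7722 + 0.0000 = 0.7722.

Power ≈ 0.772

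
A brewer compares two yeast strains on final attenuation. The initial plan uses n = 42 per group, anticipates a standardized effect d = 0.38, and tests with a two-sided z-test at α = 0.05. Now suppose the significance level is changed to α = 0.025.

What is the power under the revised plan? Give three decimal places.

δ = d·√(n/2) = 0.38 × √(42/2) = 1.7414 (unchanged). New critical value: z_{0.0125} = 2.241.
Revised power = Φ(δ − 2.241) + Φ(−δ − 2.241) = Φ(-0.500) + Φ(-3.983) = 0.3085 + 0.0000 = 0.3086.

Power ≈ 0.309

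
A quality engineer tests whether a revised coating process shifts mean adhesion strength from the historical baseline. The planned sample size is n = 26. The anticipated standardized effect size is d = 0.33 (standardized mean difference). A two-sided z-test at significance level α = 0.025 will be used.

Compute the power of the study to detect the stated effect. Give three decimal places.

Power ≈ 0.288

Noncentrality parameter: δ = d·√n = 0.33 × √26 = 1.6827
Two-sided α = 0.025 → critical value z_{0.0125} = 2.241.
Power = Φ(δ − 2.241) + Φ(−δ − 2.241) = Φ(-0.559) + Φ(-3.924) = 0.2882 + 0.0000 = 0.2882.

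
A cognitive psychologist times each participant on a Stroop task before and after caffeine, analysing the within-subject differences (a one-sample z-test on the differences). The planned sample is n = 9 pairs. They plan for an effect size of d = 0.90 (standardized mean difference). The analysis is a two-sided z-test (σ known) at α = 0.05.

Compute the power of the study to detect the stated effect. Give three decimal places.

Noncentrality parameter: δ = d·√n = 0.90 × √9 = 2.7000
Two-sided α = 0.05 → critical value z_{0.025} = 1.960.
Power = Φ(δ − 1.960) + Φ(−δ − 1.960) = Φ(0.740) + Φ(-4.660) = 0.7704 + 0.0000 = 0.7704.

Power ≈ 0.770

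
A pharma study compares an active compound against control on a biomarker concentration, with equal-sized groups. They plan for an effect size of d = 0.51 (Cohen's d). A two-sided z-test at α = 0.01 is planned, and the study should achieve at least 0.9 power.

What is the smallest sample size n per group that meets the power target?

Set Φ(δ − 2.576) = 0.9; then δ − 2.576 = Φ⁻¹(0.9) = 1.282, giving δ = 3.857.
(Ignoring the negligible lower-tail rejection probability gives the usual closed-form inversion.)
δ = d·√(n/2) ⇒ n = 2(δ/d)² = 2 × (3.857 / 0.51)² = 114.41.
Round up to the next whole unit.

n = 115 per group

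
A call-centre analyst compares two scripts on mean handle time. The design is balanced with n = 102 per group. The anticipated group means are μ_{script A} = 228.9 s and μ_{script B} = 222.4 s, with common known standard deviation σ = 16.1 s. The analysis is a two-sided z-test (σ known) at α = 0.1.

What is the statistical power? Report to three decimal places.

Standardized effect: d = |μ_{script A} − μ_{script B}| / σ = |228.9 − 222.4| / 16.1 = 0.4037
Noncentrality parameter: δ = d·√(n/2) = 0.4037 × √(102/2) = 2.8832
Two-sided α = 0.1 → critical value z_{0.05} = 1.645.
Power = Φ(δ − 1.645) + Φ(−δ − 1.645) = Φ(1.238) + Φ(-4.528) = 0.8922 + 0.0000 = 0.8922.

Power ≈ 0.892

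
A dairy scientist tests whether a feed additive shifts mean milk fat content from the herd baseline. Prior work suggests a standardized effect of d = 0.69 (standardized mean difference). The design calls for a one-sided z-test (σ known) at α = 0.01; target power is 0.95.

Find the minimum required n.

Set Φ(δ − 2.326) = 0.95; then δ − 2.326 = Φ⁻¹(0.95) = 1.645, giving δ = 3.971.
δ = d·√n ⇒ n = (δ/d)² = (3.971 / 0.69)² = 33.12.
Rounding up, n = 34.

n = 34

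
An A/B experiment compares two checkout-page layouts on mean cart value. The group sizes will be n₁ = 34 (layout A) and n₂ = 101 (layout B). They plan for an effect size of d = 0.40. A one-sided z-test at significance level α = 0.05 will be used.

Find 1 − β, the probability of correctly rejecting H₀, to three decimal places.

Power ≈ 0.645

Noncentrality parameter: δ = d / √(1/n₁ + 1/n₂) = 0.40 / √(1/34 + 1/101) = 2.0174
One-sided α = 0.05 → critical value z_{0.05} = 1.645.
Power = P(Z > 1.645 − δ) = Φ(0.373) = 0.6453.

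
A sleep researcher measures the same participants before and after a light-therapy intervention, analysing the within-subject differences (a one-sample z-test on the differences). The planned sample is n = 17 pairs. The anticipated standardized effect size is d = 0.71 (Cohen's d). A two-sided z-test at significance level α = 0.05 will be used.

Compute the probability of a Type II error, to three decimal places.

Noncentrality parameter: δ = d·√n = 0.71 × √17 = 2.9274
Two-sided α = 0.05 → critical value z_{0.025} = 1.960.
Power = Φ(δ − 1.960) + Φ(−δ − 1.960) = Φ(0.967) + Φ(-4.887) = 0.8333 + 0.0000 = 0.8333.
Type II error: β = 1 − power = 1 − 0.8333 = 0.1667.

β ≈ 0.167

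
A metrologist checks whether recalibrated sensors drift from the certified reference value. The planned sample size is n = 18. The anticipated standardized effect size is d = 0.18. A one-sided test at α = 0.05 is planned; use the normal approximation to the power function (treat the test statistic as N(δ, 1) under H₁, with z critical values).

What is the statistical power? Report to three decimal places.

Power ≈ 0.189

Noncentrality parameter: λ = d·√n = 0.18 × √18 = 0.7637
One-sided α = 0.05 → critical value z_{0.05} = 1.645.
Power = P(Z > 1.645 − λ) = Φ(-0.881) = 0.1891.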